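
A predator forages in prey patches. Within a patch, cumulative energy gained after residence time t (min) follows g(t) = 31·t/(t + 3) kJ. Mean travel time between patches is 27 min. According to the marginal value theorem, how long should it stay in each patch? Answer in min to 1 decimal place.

9.0 min

By the marginal value theorem, leave when the instantaneous gain rate g'(t) equals the habitat-wide average g(t)/(T + t).
g'(t) = 31·3/(t + 3)². Setting 31·3/(t+3)² = 31t/[(t+3)(27+t)] gives 3(27+t) = t(t+3), so t² = 3×27 = 81.
t* = √81 = 9 min.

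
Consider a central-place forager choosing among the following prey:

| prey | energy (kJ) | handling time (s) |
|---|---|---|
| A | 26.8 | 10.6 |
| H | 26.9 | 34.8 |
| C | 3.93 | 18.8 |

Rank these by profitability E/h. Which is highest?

A

In descending order of E/h:
A: 26.8/10.6 = 2.53 kJ/s
H: 26.9/34.8 = 0.773 kJ/s
C: 3.93/18.8 = 0.209 kJ/s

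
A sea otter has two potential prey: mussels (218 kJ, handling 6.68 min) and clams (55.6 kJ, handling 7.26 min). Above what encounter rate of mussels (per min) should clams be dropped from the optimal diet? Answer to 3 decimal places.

At the threshold, the rate on mussels alone equals the profitability of clams: λ·218/(1 + λ·6.68) = 55.6/7.26 = 7.658.
Rearranging, λ(218 − 7.658×6.68) = 7.658, so λ = 7.658/166.8 = 0.0459 per min.

0.046 per min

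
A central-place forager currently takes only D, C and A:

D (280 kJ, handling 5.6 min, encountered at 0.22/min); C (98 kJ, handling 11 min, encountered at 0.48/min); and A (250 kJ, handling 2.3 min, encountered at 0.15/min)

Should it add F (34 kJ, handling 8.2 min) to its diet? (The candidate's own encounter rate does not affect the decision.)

On D, C and A alone, R = ΣλE/(1+Σλh) = 146.1/7.857 = 18.6 kJ/min.
Profitability of F: 34/8.2 = 4.146 kJ/min.
4.146 < 18.6, so adding F would lower the average — exclude it.

No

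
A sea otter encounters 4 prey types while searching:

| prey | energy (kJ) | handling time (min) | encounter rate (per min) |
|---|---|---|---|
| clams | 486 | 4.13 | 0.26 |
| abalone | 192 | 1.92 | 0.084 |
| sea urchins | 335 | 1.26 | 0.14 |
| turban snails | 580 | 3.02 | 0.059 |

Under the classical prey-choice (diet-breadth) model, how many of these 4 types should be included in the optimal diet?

4

E/h in descending order: sea urchins 266, turban snails 192, clams 118, abalone 100 kJ/min. The optimal diet is the largest prefix of this list for which every included type satisfies E_i/h_i > R on the types above it.
Rate on top 1: 39.87. turban snails: 192 > 39.87 → include.
Rate on top 2: 59.89. clams: 118 > 59.89 → include.
Rate on top 3: 85.44. abalone: 100 > 85.44 → include.
Optimal diet: sea urchins, turban snails, clams, abalone — 4 of 4 types.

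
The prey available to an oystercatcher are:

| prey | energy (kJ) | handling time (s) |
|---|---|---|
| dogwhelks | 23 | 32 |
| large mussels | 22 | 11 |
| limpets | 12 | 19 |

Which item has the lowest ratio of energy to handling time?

In descending order of E/h:
large mussels: 22/11 = 2 kJ/s
dogwhelks: 23/32 = 0.719 kJ/s
limpets: 12/19 = 0.632 kJ/s

limpets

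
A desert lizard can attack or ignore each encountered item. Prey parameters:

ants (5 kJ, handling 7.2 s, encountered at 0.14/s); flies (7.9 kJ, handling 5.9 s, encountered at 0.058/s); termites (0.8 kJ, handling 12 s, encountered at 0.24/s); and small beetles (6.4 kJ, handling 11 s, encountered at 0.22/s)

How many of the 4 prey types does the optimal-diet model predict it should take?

3

Rank by E/h (kJ/s): flies 1.34, ants 0.694, small beetles 0.582, termites 0.0667. Include each in turn until the next type's E/h falls below the running intake rate.
Rate on top 1: 0.3414. ants: 0.694 > 0.3414 → include.
Rate on top 2: 0.4928. small beetles: 0.582 > 0.4928 → include.
Rate on top 3: 0.538. termites: 0.0667 < 0.538 → exclude; stop.
Optimal diet: flies, ants, small beetles — 3 of 4 types.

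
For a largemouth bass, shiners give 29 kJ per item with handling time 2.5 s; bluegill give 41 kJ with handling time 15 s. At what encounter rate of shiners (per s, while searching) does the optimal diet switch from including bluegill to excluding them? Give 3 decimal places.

At the threshold, the rate on shiners alone equals the profitability of bluegill: λ·29/(1 + λ·2.5) = 41/15 = 2.733.
Rearranging, λ(29 − 2.733×2.5) = 2.733, so λ = 2.733/22.17 = 0.1233 per s.

0.123 per s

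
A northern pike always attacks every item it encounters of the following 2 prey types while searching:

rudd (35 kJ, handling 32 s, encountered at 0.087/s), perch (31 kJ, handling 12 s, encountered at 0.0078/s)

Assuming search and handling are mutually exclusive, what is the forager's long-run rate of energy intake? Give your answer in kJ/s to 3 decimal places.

R = (0.087×35 + 0.0078×31) / (1 + 0.087×32 + 0.0078×12) = 3.287/3.878 = 0.8476 kJ/s.

0.848 kJ/s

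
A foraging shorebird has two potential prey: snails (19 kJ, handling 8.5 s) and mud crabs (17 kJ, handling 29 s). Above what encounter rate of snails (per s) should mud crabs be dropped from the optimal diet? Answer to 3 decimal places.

At the threshold, the rate on snails alone equals the profitability of mud crabs: λ·19/(1 + λ·8.5) = 17/29 = 0.5862.
Rearranging, λ(19 − 0.5862×8.5) = 0.5862, so λ = 0.5862/14.02 = 0.04182 per s.

0.042 per s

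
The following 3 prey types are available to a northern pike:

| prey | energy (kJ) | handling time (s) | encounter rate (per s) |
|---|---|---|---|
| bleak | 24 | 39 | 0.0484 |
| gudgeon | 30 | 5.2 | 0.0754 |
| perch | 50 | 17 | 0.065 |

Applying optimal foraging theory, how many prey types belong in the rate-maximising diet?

Profitabilities (E/h, kJ/s): gudgeon 5.77, perch 2.94, bleak 0.615. Add prey in this order while the next type's profitability exceeds the intake rate on those already taken.
Rate on top 1: 1.625. perch: 2.94 > 1.625 → include.
Rate on top 2: 2.207. bleak: 0.615 < 2.207 → exclude; stop.
Optimal diet: gudgeon, perch — 2 of 3 types.

2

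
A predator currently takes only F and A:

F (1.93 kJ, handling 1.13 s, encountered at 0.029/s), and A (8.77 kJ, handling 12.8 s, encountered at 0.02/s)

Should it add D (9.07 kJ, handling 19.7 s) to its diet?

Intake rate on the current diet: R = (0.029×1.93 + 0.02×8.77) / (1 + 0.029×1.13 + 0.02×12.8) = 0.2314/1.289 = 0.1795 kJ/s.
D: E/h = 9.07/19.7 = 0.4604 kJ/s.
Since 0.4604 > R, including D increases the long-run rate.

Yes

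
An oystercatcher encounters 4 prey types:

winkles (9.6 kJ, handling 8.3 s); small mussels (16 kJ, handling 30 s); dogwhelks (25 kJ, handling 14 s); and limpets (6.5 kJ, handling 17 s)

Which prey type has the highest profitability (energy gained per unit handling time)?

In descending order of E/h:
dogwhelks: 25/14 = 1.79 kJ/s
winkles: 9.6/8.3 = 1.16 kJ/s
small mussels: 16/30 = 0.533 kJ/s
limpets: 6.5/17 = 0.382 kJ/s

dogwhelks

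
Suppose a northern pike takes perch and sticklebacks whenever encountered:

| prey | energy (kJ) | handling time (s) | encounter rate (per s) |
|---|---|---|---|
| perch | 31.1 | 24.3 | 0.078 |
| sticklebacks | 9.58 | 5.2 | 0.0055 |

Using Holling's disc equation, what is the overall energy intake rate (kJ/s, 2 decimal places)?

0.85 kJ/s

Energy encountered per unit search time: 0.078×31.1 + 0.0055×9.58 = 2.478 kJ/s.
Handling time per unit search time: 0.078×24.3 + 0.0055×5.2 = 1.924.
Rate = 2.478/(1 + 1.924) = 0.8476 kJ/s.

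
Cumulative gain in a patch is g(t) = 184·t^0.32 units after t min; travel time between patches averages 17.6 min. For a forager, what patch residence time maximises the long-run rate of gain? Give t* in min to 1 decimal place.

Maximise g(t)/(T+t): set derivative to zero → g'(t)(T+t) = g(t).
g'(t) = 0.32·184·t^-0.68. Setting 0.32·184·t^-0.68 = 184·t^0.32/(17.6+t) gives 0.32(17.6+t) = t, so 0.68·t = 0.32×17.6.
t* = 0.32×17.6/0.68 = 8.282 min.

8.3 min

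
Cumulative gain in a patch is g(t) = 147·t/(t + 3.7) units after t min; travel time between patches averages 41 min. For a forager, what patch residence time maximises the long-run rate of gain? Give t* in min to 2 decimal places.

Optimal t* satisfies g'(t*) = g(t*)/(T + t*).
g'(t) = 147·3.7/(t + 3.7)². Setting 147·3.7/(t+3.7)² = 147t/[(t+3.7)(41+t)] gives 3.7(41+t) = t(t+3.7), so t² = 3.7×41 = 151.7.
t* = √151.7 = 12.32 min.

12.32 min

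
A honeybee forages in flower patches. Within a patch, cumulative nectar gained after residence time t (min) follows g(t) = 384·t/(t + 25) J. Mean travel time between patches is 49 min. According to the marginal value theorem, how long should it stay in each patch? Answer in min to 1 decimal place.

By the marginal value theorem, leave when the instantaneous gain rate g'(t) equals the habitat-wide average g(t)/(T + t).
g'(t) = 384·25/(t + 25)². Setting 384·25/(t+25)² = 384t/[(t+25)(49+t)] gives 25(49+t) = t(t+25), so t² = 25×49 = 1225.
t* = √1225 = 35 min.

35.0 min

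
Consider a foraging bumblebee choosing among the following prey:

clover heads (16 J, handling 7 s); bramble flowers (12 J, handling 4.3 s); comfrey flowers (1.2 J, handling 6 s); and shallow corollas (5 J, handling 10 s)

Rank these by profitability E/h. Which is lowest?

Profitability E/h (J/s): clover heads = 16/7 = 2.29, bramble flowers = 12/4.3 = 2.79, comfrey flowers = 1.2/6 = 0.2, shallow corollas = 5/10 = 0.5.
Ranked: bramble flowers > clover heads > shallow corollas > comfrey flowers.

comfrey flowers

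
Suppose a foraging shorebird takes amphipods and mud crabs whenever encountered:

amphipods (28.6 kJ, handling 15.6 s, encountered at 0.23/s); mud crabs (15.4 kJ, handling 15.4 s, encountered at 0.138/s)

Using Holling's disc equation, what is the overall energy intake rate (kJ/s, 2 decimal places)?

R = (0.23×28.6 + 0.138×15.4) / (1 + 0.23×15.6 + 0.138×15.4) = 8.703/6.713 = 1.296 kJ/s.

1.30 kJ/s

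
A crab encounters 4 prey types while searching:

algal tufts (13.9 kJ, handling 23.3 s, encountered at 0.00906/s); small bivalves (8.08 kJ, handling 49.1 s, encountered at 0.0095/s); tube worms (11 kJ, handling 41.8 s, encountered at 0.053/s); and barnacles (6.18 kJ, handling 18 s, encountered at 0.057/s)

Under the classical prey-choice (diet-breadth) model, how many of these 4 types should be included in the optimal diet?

Rank by E/h (kJ/s): algal tufts 0.597, barnacles 0.343, tube worms 0.263, small bivalves 0.165. Include each in turn until the next type's E/h falls below the running intake rate.
Rate on top 1: 0.104. barnacles: 0.343 > 0.104 → include.
Rate on top 2: 0.2138. tube worms: 0.263 > 0.2138 → include.
Rate on top 3: 0.2383. small bivalves: 0.165 < 0.2383 → exclude; stop.
Optimal diet: algal tufts, barnacles, tube worms — 3 of 4 types.

3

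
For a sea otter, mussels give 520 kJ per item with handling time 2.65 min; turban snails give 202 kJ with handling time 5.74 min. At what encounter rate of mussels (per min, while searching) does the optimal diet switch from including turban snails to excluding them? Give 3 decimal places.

0.082 per min

Drop turban snails once their profitability E₂/h₂ falls below the rate achievable on mussels alone: E₂/h₂ = λE₁/(1 + λh₁).
Solve for λ: λE₁h₂ = E₂(1 + λh₁) → λ(E₁h₂ − E₂h₁) = E₂ → λ = E₂/(E₁h₂ − E₂h₁).
λ = 202/(520×5.74 − 202×2.65) = 202/2450 = 0.08247 per min.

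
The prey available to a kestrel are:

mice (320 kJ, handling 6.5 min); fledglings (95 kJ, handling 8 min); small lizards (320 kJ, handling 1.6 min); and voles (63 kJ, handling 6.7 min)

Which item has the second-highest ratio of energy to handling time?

mice

In descending order of E/h:
small lizards: 320/1.6 = 200 kJ/min
mice: 320/6.5 = 49.2 kJ/min
fledglings: 95/8 = 11.9 kJ/min
voles: 63/6.7 = 9.4 kJ/min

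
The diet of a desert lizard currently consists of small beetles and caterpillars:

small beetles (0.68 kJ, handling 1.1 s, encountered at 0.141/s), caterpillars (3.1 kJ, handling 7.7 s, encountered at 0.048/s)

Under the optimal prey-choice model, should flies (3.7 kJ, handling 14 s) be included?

Current rate: (0.141×0.68 + 0.048×3.1)/(1 + 0.141×1.1 + 0.048×7.7) = 0.1605 kJ/s.
Profitability of flies: 3.7/14 = 0.2643 kJ/s.
0.2643 > 0.1605, so adding flies raises the average — include it.

Yes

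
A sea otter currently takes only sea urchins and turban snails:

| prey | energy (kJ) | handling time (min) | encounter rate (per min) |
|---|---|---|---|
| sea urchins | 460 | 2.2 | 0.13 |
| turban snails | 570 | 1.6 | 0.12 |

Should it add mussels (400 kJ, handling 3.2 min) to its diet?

Yes

Current rate: (0.13×460 + 0.12×570)/(1 + 0.13×2.2 + 0.12×1.6) = 86.74 kJ/min.
Profitability of mussels: 400/3.2 = 125 kJ/min.
Since 125 > R, including mussels increases the long-run rate.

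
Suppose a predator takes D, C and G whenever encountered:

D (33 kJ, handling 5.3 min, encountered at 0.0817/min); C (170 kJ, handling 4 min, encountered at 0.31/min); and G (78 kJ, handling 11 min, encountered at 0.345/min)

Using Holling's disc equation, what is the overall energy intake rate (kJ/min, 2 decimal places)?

12.73 kJ/min

R = (0.0817×33 + 0.31×170 + 0.345×78) / (1 + 0.0817×5.3 + 0.31×4 + 0.345×11) = 82.31/6.468 = 12.73 kJ/min.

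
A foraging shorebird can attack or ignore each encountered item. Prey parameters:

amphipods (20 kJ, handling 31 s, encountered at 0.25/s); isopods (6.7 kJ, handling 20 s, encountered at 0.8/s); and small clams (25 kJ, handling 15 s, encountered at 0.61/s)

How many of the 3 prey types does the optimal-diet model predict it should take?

1

E/h in descending order: small clams 1.67, amphipods 0.645, isopods 0.335 kJ/s. The optimal diet is the largest prefix of this list for which every included type satisfies E_i/h_i > R on the types above it.
Rate on top 1: 1.502. amphipods: 0.645 < 1.502 → exclude; stop.
Optimal diet: small clams — 1 of 3 types.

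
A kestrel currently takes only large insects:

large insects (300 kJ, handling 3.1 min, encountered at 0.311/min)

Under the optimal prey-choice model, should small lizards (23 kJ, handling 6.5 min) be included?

No

On large insects alone, R = ΣλE/(1+Σλh) = 93.3/1.964 = 47.5 kJ/min.
Profitability of small lizards: 23/6.5 = 3.538 kJ/min.
3.538 < 47.5, so adding small lizards would lower the average — exclude it.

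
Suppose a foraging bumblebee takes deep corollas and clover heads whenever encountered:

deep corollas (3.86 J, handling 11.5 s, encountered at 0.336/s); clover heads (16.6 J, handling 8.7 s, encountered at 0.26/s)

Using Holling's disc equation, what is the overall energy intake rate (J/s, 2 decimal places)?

R = (0.336×3.86 + 0.26×16.6) / (1 + 0.336×11.5 + 0.26×8.7) = 5.613/7.126 = 0.7877 J/s.

0.79 J/s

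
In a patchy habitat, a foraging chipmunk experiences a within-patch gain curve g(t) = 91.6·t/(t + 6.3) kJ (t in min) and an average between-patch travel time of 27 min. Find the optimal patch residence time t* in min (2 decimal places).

Optimal t* satisfies g'(t*) = g(t*)/(T + t*).
g'(t) = 91.6·6.3/(t + 6.3)². Setting 91.6·6.3/(t+6.3)² = 91.6t/[(t+6.3)(27+t)] gives 6.3(27+t) = t(t+6.3), so t² = 6.3×27 = 170.1.
t* = √170.1 = 13.04 min.

13.04 min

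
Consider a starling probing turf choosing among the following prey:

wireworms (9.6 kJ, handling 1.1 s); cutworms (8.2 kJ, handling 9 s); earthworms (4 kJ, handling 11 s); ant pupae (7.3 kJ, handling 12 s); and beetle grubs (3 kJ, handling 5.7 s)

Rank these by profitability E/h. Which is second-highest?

Profitability E/h (kJ/s): wireworms = 9.6/1.1 = 8.73, cutworms = 8.2/9 = 0.911, earthworms = 4/11 = 0.364, ant pupae = 7.3/12 = 0.608, beetle grubs = 3/5.7 = 0.526.
Ranked: wireworms > cutworms > ant pupae > beetle grubs > earthworms.

cutworms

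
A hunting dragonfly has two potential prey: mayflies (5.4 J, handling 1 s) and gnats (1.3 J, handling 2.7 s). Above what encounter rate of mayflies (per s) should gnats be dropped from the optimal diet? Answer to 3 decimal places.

0.098 per s

At the threshold, the rate on mayflies alone equals the profitability of gnats: λ·5.4/(1 + λ·1) = 1.3/2.7 = 0.4815.
Rearranging, λ(5.4 − 0.4815×1) = 0.4815, so λ = 0.4815/4.919 = 0.09789 per s.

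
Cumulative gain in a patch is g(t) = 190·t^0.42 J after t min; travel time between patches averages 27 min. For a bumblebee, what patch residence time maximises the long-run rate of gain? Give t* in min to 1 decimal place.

19.6 min

By the marginal value theorem, leave when the instantaneous gain rate g'(t) equals the habitat-wide average g(t)/(T + t).
g'(t) = 0.42·190·t^-0.58. Setting 0.42·190·t^-0.58 = 190·t^0.42/(27+t) gives 0.42(27+t) = t, so 0.58·t = 0.42×27.
t* = 0.42×27/0.58 = 19.55 min.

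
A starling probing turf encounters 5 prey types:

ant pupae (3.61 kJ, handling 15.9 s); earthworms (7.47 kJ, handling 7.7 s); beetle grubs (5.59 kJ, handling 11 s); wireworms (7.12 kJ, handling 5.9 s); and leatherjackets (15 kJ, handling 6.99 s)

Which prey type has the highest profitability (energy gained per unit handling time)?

leatherjackets

Profitability E/h (kJ/s): ant pupae = 3.61/15.9 = 0.227, earthworms = 7.47/7.7 = 0.97, beetle grubs = 5.59/11 = 0.508, wireworms = 7.12/5.9 = 1.21, leatherjackets = 15/6.99 = 2.15.
Ranked: leatherjackets > wireworms > earthworms > beetle grubs > ant pupae.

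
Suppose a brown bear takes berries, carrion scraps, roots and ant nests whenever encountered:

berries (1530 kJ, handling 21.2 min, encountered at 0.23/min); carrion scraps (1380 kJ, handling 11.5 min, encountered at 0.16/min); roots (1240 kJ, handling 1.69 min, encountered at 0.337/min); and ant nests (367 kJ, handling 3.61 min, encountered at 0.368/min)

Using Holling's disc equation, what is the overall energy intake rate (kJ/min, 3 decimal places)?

R = (0.23×1530 + 0.16×1380 + 0.337×1240 + 0.368×367) / (1 + 0.23×21.2 + 0.16×11.5 + 0.337×1.69 + 0.368×3.61) = 1126/9.614 = 117.1 kJ/min.

117.083 kJ/min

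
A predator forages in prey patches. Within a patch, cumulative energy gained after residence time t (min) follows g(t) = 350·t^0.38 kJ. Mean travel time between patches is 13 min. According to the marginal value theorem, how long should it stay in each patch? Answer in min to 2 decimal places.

7.97 min

Optimal t* satisfies g'(t*) = g(t*)/(T + t*).
g'(t) = 0.38·350·t^-0.62. Setting 0.38·350·t^-0.62 = 350·t^0.38/(13+t) gives 0.38(13+t) = t, so 0.62·t = 0.38×13.
t* = 0.38×13/0.62 = 7.968 min.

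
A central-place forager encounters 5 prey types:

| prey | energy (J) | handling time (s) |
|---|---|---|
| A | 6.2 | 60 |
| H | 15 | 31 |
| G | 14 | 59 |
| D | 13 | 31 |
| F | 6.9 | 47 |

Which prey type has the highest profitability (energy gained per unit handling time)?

H

In descending order of E/h:
H: 15/31 = 0.484 J/s
D: 13/31 = 0.419 J/s
G: 14/59 = 0.237 J/s
F: 6.9/47 = 0.147 J/s
A: 6.2/60 = 0.103 J/s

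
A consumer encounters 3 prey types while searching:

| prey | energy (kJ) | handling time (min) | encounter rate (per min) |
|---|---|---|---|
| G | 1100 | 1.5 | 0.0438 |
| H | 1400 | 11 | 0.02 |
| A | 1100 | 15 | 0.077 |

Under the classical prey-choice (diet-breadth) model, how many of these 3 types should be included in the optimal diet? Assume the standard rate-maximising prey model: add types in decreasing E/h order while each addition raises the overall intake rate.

3

Profitabilities (E/h, kJ/min): G 733, H 127, A 73.3. Add prey in this order while the next type's profitability exceeds the intake rate on those already taken.
Rate on top 1: 45.21. H: 127 > 45.21 → include.
Rate on top 2: 59.25. A: 73.3 > 59.25 → include.
Optimal diet: G, H, A — 3 of 3 types.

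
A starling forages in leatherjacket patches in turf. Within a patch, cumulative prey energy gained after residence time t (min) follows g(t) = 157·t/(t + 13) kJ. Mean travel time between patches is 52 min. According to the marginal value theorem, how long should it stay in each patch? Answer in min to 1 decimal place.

26.0 min

By the marginal value theorem, leave when the instantaneous gain rate g'(t) equals the habitat-wide average g(t)/(T + t).
g'(t) = 157·13/(t + 13)². Setting 157·13/(t+13)² = 157t/[(t+13)(52+t)] gives 13(52+t) = t(t+13), so t² = 13×52 = 676.
t* = √676 = 26 min.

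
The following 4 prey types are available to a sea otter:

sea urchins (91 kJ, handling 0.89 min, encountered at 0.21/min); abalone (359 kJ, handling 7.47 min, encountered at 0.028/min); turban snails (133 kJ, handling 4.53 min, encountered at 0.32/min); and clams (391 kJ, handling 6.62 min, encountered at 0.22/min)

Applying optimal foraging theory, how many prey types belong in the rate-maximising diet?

Profitabilities (E/h, kJ/min): sea urchins 102, clams 59.1, abalone 48.1, turban snails 29.4. Add prey in this order while the next type's profitability exceeds the intake rate on those already taken.
Rate on top 1: 16.1. clams: 59.1 > 16.1 → include.
Rate on top 2: 39.77. abalone: 48.1 > 39.77 → include.
Rate on top 3: 40.38. turban snails: 29.4 < 40.38 → exclude; stop.
Optimal diet: sea urchins, clams, abalone — 3 of 4 types.

3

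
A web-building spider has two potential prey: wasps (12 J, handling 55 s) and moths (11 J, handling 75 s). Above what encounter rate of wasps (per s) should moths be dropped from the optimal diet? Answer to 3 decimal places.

At the threshold, the rate on wasps alone equals the profitability of moths: λ·12/(1 + λ·55) = 11/75 = 0.1467.
Rearranging, λ(12 − 0.1467×55) = 0.1467, so λ = 0.1467/3.933 = 0.03729 per s.

0.037 per s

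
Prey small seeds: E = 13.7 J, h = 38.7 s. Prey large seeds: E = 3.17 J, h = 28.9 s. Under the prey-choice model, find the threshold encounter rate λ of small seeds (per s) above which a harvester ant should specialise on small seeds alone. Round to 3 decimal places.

At the threshold, the rate on small seeds alone equals the profitability of large seeds: λ·13.7/(1 + λ·38.7) = 3.17/28.9 = 0.1097.
Rearranging, λ(13.7 − 0.1097×38.7) = 0.1097, so λ = 0.1097/9.455 = 0.0116 per s.

0.012 per s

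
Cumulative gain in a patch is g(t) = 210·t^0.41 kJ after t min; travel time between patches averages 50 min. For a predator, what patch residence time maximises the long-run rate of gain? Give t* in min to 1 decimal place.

34.7 min

Maximise g(t)/(T+t): set derivative to zero → g'(t)(T+t) = g(t).
g'(t) = 0.41·210·t^-0.59. Setting 0.41·210·t^-0.59 = 210·t^0.41/(50+t) gives 0.41(50+t) = t, so 0.59·t = 0.41×50.
t* = 0.41×50/0.59 = 34.75 min.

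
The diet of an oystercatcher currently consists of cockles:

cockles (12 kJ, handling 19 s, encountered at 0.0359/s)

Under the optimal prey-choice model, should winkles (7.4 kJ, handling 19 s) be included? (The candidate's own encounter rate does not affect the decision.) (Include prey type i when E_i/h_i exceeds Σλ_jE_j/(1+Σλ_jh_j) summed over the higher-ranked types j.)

Current rate: (0.0359×12)/(1 + 0.0359×19) = 0.2561 kJ/s.
winkles: E/h = 7.4/19 = 0.3895 kJ/s.
0.3895 > 0.2561, so adding winkles raises the average — include it.

Yes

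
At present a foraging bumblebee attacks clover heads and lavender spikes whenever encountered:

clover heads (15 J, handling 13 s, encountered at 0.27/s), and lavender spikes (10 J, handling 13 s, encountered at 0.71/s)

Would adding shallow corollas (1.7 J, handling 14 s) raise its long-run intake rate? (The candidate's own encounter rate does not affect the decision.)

No

On clover heads and lavender spikes alone, R = ΣλE/(1+Σλh) = 11.15/13.74 = 0.8115 J/s.
Profitability of shallow corollas: 1.7/14 = 0.1214 J/s.
Since 0.1214 < R, time spent handling shallow corollas is better spent searching.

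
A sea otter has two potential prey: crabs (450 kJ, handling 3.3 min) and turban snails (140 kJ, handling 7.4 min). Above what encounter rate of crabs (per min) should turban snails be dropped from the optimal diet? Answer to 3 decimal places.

The zero-one rule: include turban snails iff E₂/h₂ > λE₁/(1+λh₁). Equality gives the switch point.
λE₁h₂ = E₂ + λE₂h₁ ⇒ λ = E₂/(E₁h₂ − E₂h₁) = 140/(3330 − 462) = 0.04881 per min.

0.049 per min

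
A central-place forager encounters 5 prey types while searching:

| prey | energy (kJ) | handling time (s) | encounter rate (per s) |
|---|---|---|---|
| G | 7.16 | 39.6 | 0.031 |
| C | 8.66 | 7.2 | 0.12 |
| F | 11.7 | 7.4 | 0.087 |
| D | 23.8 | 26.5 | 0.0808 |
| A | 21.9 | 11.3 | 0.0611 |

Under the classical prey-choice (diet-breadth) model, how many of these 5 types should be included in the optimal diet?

3

Rank by E/h (kJ/s): A 1.94, F 1.58, C 1.2, D 0.898, G 0.181. Include each in turn until the next type's E/h falls below the running intake rate.
Rate on top 1: 0.7916. F: 1.58 > 0.7916 → include.
Rate on top 2: 1.009. C: 1.2 > 1.009 → include.
Rate on top 3: 1.062. D: 0.898 < 1.062 → exclude; stop.
Optimal diet: A, F, C — 3 of 5 types.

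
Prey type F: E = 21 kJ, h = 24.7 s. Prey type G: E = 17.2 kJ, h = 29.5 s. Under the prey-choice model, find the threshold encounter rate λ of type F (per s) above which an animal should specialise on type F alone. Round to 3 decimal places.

Drop type G once their profitability E₂/h₂ falls below the rate achievable on type F alone: E₂/h₂ = λE₁/(1 + λh₁).
Solve for λ: λE₁h₂ = E₂(1 + λh₁) → λ(E₁h₂ − E₂h₁) = E₂ → λ = E₂/(E₁h₂ − E₂h₁).
λ = 17.2/(21×29.5 − 17.2×24.7) = 17.2/194.7 = 0.08836 per s.

0.088 per s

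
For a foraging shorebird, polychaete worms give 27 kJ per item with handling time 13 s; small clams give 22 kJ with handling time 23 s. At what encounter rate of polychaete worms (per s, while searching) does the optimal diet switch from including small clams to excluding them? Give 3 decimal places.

Drop small clams once their profitability E₂/h₂ falls below the rate achievable on polychaete worms alone: E₂/h₂ = λE₁/(1 + λh₁).
Solve for λ: λE₁h₂ = E₂(1 + λh₁) → λ(E₁h₂ − E₂h₁) = E₂ → λ = E₂/(E₁h₂ − E₂h₁).
λ = 22/(27×23 − 22×13) = 22/335 = 0.06567 per s.

0.066 per s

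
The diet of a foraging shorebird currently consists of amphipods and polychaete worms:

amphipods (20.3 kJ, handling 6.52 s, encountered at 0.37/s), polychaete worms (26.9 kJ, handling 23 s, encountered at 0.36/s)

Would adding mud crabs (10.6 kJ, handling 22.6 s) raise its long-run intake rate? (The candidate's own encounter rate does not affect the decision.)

Intake rate on the current diet: R = (0.37×20.3 + 0.36×26.9) / (1 + 0.37×6.52 + 0.36×23) = 17.2/11.69 = 1.471 kJ/s.
mud crabs: E/h = 10.6/22.6 = 0.469 kJ/s.
0.469 < 1.471, so adding mud crabs would lower the average — exclude it.

No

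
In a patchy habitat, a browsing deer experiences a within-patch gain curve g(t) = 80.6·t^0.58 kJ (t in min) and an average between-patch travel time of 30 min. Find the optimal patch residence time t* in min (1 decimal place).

Maximise g(t)/(T+t): set derivative to zero → g'(t)(T+t) = g(t).
g'(t) = 0.58·80.6·t^-0.42. Setting 0.58·80.6·t^-0.42 = 80.6·t^0.58/(30+t) gives 0.58(30+t) = t, so 0.42·t = 0.58×30.
t* = 0.58×30/0.42 = 41.43 min.

41.4 min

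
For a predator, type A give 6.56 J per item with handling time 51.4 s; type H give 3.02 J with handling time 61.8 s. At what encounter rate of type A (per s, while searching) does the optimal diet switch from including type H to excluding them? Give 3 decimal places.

At the threshold, the rate on type A alone equals the profitability of type H: λ·6.56/(1 + λ·51.4) = 3.02/61.8 = 0.04887.
Rearranging, λ(6.56 − 0.04887×51.4) = 0.04887, so λ = 0.04887/4.048 = 0.01207 per s.

0.012 per s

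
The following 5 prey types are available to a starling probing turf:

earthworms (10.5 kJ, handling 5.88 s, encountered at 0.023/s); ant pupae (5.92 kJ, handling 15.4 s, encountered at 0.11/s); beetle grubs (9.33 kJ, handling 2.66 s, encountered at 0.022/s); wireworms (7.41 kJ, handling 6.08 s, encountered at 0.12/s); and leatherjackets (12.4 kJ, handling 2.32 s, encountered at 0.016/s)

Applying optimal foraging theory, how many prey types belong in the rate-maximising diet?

4

E/h in descending order: leatherjackets 5.34, beetle grubs 3.51, earthworms 1.79, wireworms 1.22, ant pupae 0.384 kJ/s. The optimal diet is the largest prefix of this list for which every included type satisfies E_i/h_i > R on the types above it.
Rate on top 1: 0.1913. beetle grubs: 3.51 > 0.1913 → include.
Rate on top 2: 0.3684. earthworms: 1.79 > 0.3684 → include.
Rate on top 3: 0.5241. wireworms: 1.22 > 0.5241 → include.
Rate on top 4: 0.7826. ant pupae: 0.384 < 0.7826 → exclude; stop.
Optimal diet: leatherjackets, beetle grubs, earthworms, wireworms — 4 of 5 types.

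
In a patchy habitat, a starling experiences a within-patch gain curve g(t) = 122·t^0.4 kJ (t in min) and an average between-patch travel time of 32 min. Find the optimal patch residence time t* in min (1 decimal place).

21.3 min

Optimal t* satisfies g'(t*) = g(t*)/(T + t*).
g'(t) = 0.4·122·t^-0.6. Setting 0.4·122·t^-0.6 = 122·t^0.4/(32+t) gives 0.4(32+t) = t, so 0.60·t = 0.4×32.
t* = 0.4×32/0.60 = 21.33 min.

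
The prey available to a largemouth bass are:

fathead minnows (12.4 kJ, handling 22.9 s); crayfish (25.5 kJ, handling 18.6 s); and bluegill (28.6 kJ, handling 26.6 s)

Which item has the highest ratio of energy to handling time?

Profitability E/h (kJ/s): fathead minnows = 12.4/22.9 = 0.541, crayfish = 25.5/18.6 = 1.37, bluegill = 28.6/26.6 = 1.08.
Ranked: crayfish > bluegill > fathead minnows.

crayfish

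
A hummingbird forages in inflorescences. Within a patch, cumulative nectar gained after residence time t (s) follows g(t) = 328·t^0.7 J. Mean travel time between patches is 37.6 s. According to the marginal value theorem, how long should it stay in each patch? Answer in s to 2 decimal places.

Optimal t* satisfies g'(t*) = g(t*)/(T + t*).
g'(t) = 0.7·328·t^-0.3. Setting 0.7·328·t^-0.3 = 328·t^0.7/(37.6+t) gives 0.7(37.6+t) = t, so 0.30·t = 0.7×37.6.
t* = 0.7×37.6/0.30 = 87.73 s.

87.73 s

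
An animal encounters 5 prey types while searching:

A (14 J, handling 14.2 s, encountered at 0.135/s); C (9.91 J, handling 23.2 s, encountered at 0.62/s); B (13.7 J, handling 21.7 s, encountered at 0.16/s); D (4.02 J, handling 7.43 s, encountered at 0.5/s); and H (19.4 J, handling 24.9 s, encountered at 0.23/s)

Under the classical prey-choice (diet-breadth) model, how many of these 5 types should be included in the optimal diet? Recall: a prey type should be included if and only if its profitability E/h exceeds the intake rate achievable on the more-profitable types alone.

E/h in descending order: A 0.986, H 0.779, B 0.631, D 0.541, C 0.427 J/s. The optimal diet is the largest prefix of this list for which every included type satisfies E_i/h_i > R on the types above it.
Rate on top 1: 0.6479. H: 0.779 > 0.6479 → include.
Rate on top 2: 0.7348. B: 0.631 < 0.7348 → exclude; stop.
Optimal diet: A, H — 2 of 5 types.

2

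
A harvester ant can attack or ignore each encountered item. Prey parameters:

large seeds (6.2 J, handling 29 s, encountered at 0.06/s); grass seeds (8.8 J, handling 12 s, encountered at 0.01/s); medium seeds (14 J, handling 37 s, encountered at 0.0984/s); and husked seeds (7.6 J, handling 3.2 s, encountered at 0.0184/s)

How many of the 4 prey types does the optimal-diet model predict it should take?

Rank by E/h (J/s): husked seeds 2.37, grass seeds 0.733, medium seeds 0.378, large seeds 0.214. Include each in turn until the next type's E/h falls below the running intake rate.
Rate on top 1: 0.1321. grass seeds: 0.733 > 0.1321 → include.
Rate on top 2: 0.1933. medium seeds: 0.378 > 0.1933 → include.
Rate on top 3: 0.3331. large seeds: 0.214 < 0.3331 → exclude; stop.
Optimal diet: husked seeds, grass seeds, medium seeds — 3 of 4 types.

3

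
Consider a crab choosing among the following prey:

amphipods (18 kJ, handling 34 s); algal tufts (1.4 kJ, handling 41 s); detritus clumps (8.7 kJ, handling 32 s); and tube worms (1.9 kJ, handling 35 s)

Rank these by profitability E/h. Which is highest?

amphipods

In descending order of E/h:
amphipods: 18/34 = 0.529 kJ/s
detritus clumps: 8.7/32 = 0.272 kJ/s
tube worms: 1.9/35 = 0.0543 kJ/s
algal tufts: 1.4/41 = 0.0341 kJ/s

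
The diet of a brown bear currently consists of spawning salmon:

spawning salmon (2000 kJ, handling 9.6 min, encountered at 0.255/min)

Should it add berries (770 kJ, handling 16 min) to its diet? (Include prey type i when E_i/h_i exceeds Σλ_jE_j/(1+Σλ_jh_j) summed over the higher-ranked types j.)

Current rate: (0.255×2000)/(1 + 0.255×9.6) = 147.9 kJ/min.
berries: E/h = 770/16 = 48.12 kJ/min.
Since 48.12 < R, time spent handling berries is better spent searching.

No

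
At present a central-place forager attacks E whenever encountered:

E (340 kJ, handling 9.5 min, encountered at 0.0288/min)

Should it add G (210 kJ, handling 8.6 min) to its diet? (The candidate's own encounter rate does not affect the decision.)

On E alone, R = ΣλE/(1+Σλh) = 9.792/1.274 = 7.688 kJ/min.
Profitability of G: 210/8.6 = 24.42 kJ/min.
24.42 > 7.688, so adding G raises the average — include it.

Yes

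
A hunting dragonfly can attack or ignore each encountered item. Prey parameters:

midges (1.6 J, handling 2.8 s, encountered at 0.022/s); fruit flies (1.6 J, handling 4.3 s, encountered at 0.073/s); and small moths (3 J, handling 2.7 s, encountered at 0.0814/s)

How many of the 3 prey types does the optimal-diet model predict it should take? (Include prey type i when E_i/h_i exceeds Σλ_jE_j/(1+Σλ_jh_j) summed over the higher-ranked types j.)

3

Profitabilities (E/h, J/s): small moths 1.11, midges 0.571, fruit flies 0.372. Add prey in this order while the next type's profitability exceeds the intake rate on those already taken.
Rate on top 1: 0.2002. midges: 0.571 > 0.2002 → include.
Rate on top 2: 0.218. fruit flies: 0.372 > 0.218 → include.
Optimal diet: small moths, midges, fruit flies — 3 of 3 types.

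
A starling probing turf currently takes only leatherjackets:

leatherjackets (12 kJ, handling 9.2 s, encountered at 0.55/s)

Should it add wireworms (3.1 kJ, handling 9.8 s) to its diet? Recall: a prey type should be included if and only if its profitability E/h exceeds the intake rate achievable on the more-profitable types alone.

No

Current rate: (0.55×12)/(1 + 0.55×9.2) = 1.089 kJ/s.
wireworms: E/h = 3.1/9.8 = 0.3163 kJ/s.
Since 0.3163 < R, time spent handling wireworms is better spent searching.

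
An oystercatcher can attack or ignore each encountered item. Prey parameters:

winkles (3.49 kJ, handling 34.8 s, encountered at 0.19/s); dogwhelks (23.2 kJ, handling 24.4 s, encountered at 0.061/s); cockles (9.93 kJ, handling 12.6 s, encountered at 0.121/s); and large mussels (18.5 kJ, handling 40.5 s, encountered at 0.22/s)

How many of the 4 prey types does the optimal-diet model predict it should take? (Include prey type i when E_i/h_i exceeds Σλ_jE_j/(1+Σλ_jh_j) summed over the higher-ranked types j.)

Profitabilities (E/h, kJ/s): dogwhelks 0.951, cockles 0.788, large mussels 0.457, winkles 0.1. Add prey in this order while the next type's profitability exceeds the intake rate on those already taken.
Rate on top 1: 0.5687. cockles: 0.788 > 0.5687 → include.
Rate on top 2: 0.6521. large mussels: 0.457 < 0.6521 → exclude; stop.
Optimal diet: dogwhelks, cockles — 2 of 4 types.

2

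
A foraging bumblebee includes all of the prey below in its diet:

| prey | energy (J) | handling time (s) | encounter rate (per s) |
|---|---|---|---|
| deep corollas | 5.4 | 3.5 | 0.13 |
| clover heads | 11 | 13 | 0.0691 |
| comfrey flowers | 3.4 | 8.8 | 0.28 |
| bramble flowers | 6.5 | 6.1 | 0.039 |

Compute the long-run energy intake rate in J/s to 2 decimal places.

0.53 J/s

Energy encountered per unit search time: 0.13×5.4 + 0.0691×11 + 0.28×3.4 + 0.039×6.5 = 2.668 J/s.
Handling time per unit search time: 0.13×3.5 + 0.0691×13 + 0.28×8.8 + 0.039×6.1 = 4.055.
Rate = 2.668/(1 + 4.055) = 0.5277 J/s.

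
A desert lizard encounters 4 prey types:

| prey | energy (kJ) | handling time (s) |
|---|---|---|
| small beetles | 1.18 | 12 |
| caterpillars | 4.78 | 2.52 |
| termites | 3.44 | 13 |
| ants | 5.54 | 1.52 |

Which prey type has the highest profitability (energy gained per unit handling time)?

ants

Profitability E/h (kJ/s): small beetles = 1.18/12 = 0.0983, caterpillars = 4.78/2.52 = 1.9, termites = 3.44/13 = 0.265, ants = 5.54/1.52 = 3.64.
Ranked: ants > caterpillars > termites > small beetles.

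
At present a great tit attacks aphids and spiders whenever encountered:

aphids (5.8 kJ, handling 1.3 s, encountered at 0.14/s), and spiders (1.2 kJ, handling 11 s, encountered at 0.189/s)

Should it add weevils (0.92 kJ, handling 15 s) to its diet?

No

Current rate: (0.14×5.8 + 0.189×1.2)/(1 + 0.14×1.3 + 0.189×11) = 0.3186 kJ/s.
Profitability of weevils: 0.92/15 = 0.06133 kJ/s.
0.06133 < 0.3186, so adding weevils would lower the average — exclude it.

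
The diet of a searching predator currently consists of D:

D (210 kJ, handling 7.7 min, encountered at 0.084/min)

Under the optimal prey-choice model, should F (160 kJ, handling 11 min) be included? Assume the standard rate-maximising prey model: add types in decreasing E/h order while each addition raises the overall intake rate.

Current rate: (0.084×210)/(1 + 0.084×7.7) = 10.71 kJ/min.
F: E/h = 160/11 = 14.55 kJ/min.
Since 14.55 > R, including F increases the long-run rate.

Yes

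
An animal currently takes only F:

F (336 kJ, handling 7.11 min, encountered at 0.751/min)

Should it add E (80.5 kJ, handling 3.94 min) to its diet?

On F alone, R = ΣλE/(1+Σλh) = 252.3/6.34 = 39.8 kJ/min.
E: E/h = 80.5/3.94 = 20.43 kJ/min.
20.43 < 39.8, so adding E would lower the average — exclude it.

No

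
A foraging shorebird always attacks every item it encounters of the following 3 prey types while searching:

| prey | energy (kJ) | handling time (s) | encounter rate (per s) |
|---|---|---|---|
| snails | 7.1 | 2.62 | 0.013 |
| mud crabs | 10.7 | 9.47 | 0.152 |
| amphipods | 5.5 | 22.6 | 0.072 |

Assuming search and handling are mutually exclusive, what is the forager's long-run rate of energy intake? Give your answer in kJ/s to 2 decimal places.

0.52 kJ/s

R = Σλ_iE_i / (1 + Σλ_ih_i)
Numerator: 0.013×7.1 + 0.152×10.7 + 0.072×5.5 = 2.115
Denominator: 1 + 0.013×2.62 + 0.152×9.47 + 0.072×22.6 = 4.101
R = 2.115/4.101 = 0.5157 kJ/s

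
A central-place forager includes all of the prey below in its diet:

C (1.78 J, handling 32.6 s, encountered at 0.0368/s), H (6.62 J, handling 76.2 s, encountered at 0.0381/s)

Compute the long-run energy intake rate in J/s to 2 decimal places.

0.06 J/s

Energy encountered per unit search time: 0.0368×1.78 + 0.0381×6.62 = 0.3177 J/s.
Handling time per unit search time: 0.0368×32.6 + 0.0381×76.2 = 4.103.
Rate = 0.3177/(1 + 4.103) = 0.06226 J/s.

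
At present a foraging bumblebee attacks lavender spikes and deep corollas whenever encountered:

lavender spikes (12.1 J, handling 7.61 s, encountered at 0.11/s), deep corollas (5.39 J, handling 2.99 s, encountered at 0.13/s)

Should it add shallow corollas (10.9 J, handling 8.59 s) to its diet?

Intake rate on the current diet: R = (0.11×12.1 + 0.13×5.39) / (1 + 0.11×7.61 + 0.13×2.99) = 2.032/2.226 = 0.9128 J/s.
Profitability of shallow corollas: 10.9/8.59 = 1.269 J/s.
Since 1.269 > R, including shallow corollas increases the long-run rate.

Yes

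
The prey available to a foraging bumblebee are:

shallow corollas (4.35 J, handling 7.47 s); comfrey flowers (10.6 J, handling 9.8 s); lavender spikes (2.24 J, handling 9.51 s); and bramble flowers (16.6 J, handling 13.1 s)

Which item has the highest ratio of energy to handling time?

bramble flowers

In descending order of E/h:
bramble flowers: 16.6/13.1 = 1.27 J/s
comfrey flowers: 10.6/9.8 = 1.08 J/s
shallow corollas: 4.35/7.47 = 0.582 J/s
lavender spikes: 2.24/9.51 = 0.236 J/s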